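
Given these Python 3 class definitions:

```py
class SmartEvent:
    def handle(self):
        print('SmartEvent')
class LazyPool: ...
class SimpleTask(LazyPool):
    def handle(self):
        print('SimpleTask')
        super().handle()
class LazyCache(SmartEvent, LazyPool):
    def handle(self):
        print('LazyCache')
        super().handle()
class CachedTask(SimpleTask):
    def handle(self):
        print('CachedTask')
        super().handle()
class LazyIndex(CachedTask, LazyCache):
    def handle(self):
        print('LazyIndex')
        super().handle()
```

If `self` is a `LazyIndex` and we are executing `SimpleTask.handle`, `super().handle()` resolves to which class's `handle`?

L[LazyIndex] = LazyIndex + merge(L[CachedTask], L[LazyCache], [CachedTask LazyCache])
  take CachedTask:  [CachedTask SimpleTask LazyPool object] + [LazyCache SmartEvent LazyPool object] + [CachedTask LazyCache]
  take SimpleTask:  [SimpleTask LazyPool object] + [LazyCache SmartEvent LazyPool object] + [LazyCache]
  take LazyCache:  [LazyPool object] + [LazyCache SmartEvent LazyPool object] + [LazyCache]
  take SmartEvent:  [LazyPool object] + [SmartEvent LazyPool object]
  take LazyPool:  [LazyPool object] + [LazyPool object]
  take object:  [object] + [object]
MRO: LazyIndex CachedTask SimpleTask LazyCache SmartEvent LazyPool object
super() in SimpleTask.handle on a LazyIndex instance goes to the class after SimpleTask in LazyIndex's MRO: LazyCache.

LazyCache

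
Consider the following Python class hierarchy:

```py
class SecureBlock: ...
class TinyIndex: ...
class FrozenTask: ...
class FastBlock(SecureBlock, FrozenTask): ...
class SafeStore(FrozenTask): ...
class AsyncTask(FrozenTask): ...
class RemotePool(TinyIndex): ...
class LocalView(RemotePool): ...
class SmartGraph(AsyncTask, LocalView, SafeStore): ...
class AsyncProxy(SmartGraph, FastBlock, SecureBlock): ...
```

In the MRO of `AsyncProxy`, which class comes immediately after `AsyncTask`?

L[AsyncProxy] = AsyncProxy + merge(L[SmartGraph], L[FastBlock], L[SecureBlock], [SmartGraph FastBlock SecureBlock])
  take SmartGraph:  [SmartGraph AsyncTask LocalView RemotePool TinyIndex SafeStore FrozenTask object] + [FastBlock SecureBlock FrozenTask object] + [SecureBlock object] + [SmartGraph FastBlock SecureBlock]
  take AsyncTask:  [AsyncTask LocalView RemotePool TinyIndex SafeStore FrozenTask object] + [FastBlock SecureBlock FrozenTask object] + [SecureBlock object] + [FastBlock SecureBlock]
  take LocalView:  [LocalView RemotePool TinyIndex SafeStore FrozenTask object] + [FastBlock SecureBlock FrozenTask object] + [SecureBlock object] + [FastBlock SecureBlock]
  take RemotePool:  [RemotePool TinyIndex SafeStore FrozenTask object] + [FastBlock SecureBlock FrozenTask object] + [SecureBlock object] + [FastBlock SecureBlock]
  take TinyIndex:  [TinyIndex SafeStore FrozenTask object] + [FastBlock SecureBlock FrozenTask object] + [SecureBlock object] + [FastBlock SecureBlock]
  take SafeStore:  [SafeStore FrozenTask object] + [FastBlock SecureBlock FrozenTask object] + [SecureBlock object] + [FastBlock SecureBlock]
  take FastBlock:  [FrozenTask object] + [FastBlock SecureBlock FrozenTask object] + [SecureBlock object] + [FastBlock SecureBlock]
  take SecureBlock:  [FrozenTask object] + [SecureBlock FrozenTask object] + [SecureBlock object] + [SecureBlock]
  take FrozenTask:  [FrozenTask object] + [FrozenTask object] + [object]
  take object:  [object] + [object] + [object]
MRO: AsyncProxy SmartGraph AsyncTask LocalView RemotePool TinyIndex SafeStore FastBlock SecureBlock FrozenTask object
AsyncTask is at position 2; next is LocalView.

LocalView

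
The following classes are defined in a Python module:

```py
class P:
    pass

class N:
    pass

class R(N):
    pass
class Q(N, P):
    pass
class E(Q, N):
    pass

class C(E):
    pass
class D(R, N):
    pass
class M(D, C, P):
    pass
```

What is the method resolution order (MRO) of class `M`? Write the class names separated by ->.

L[M] = M + merge(L[D], L[C], L[P], [D C P])
  take D:  [D R N object] + [C E Q N P object] + [P object] + [D C P]
  take R:  [R N object] + [C E Q N P object] + [P object] + [C P]
  take C:  [N object] + [C E Q N P object] + [P object] + [C P]
  take E:  [N object] + [E Q N P object] + [P object] + [P]
  take Q:  [N object] + [Q N P object] + [P object] + [P]
  take N:  [N object] + [N P object] + [P object] + [P]
  take P:  [object] + [P object] + [P object] + [P]
  take object:  [object] + [object] + [object]

M -> D -> R -> C -> E -> Q -> N -> P -> object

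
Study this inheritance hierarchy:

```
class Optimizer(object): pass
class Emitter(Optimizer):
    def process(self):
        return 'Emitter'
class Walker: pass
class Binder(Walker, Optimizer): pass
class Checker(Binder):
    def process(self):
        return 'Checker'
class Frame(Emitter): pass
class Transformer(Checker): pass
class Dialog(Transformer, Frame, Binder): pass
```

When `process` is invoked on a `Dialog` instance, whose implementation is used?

L[Dialog] = Dialog + merge(L[Transformer], L[Frame], L[Binder], [Transformer Frame Binder])
  take Transformer:  [Transformer Checker Binder Walker Optimizer object] + [Frame Emitter Optimizer object] + [Binder Walker Optimizer object] + [Transformer Frame Binder]
  take Checker:  [Checker Binder Walker Optimizer object] + [Frame Emitter Optimizer object] + [Binder Walker Optimizer object] + [Frame Binder]
  take Frame:  [Binder Walker Optimizer object] + [Frame Emitter Optimizer object] + [Binder Walker Optimizer object] + [Frame Binder]
  take Binder:  [Binder Walker Optimizer object] + [Emitter Optimizer object] + [Binder Walker Optimizer object] + [Binder]
  take Walker:  [Walker Optimizer object] + [Emitter Optimizer object] + [Walker Optimizer object]
  take Emitter:  [Optimizer object] + [Emitter Optimizer object] + [Optimizer object]
  take Optimizer:  [Optimizer object] + [Optimizer object] + [Optimizer object]
  take object:  [object] + [object] + [object]
MRO: Dialog Transformer Checker Frame Binder Walker Emitter Optimizer object
process is defined in: Checker, Emitter. First along the MRO is Checker.

Checker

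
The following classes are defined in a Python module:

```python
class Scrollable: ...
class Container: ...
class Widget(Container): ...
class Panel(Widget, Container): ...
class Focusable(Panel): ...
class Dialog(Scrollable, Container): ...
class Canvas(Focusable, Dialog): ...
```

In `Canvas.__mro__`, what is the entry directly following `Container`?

object

L[Canvas] = Canvas + merge(L[Focusable], L[Dialog], [Focusable Dialog])
  take Focusable:  [Focusable Panel Widget Container object] + [Dialog Scrollable Container object] + [Focusable Dialog]
  take Panel:  [Panel Widget Container object] + [Dialog Scrollable Container object] + [Dialog]
  take Widget:  [Widget Container object] + [Dialog Scrollable Container object] + [Dialog]
  take Dialog:  [Container object] + [Dialog Scrollable Container object] + [Dialog]
  take Scrollable:  [Container object] + [Scrollable Container object]
  take Container:  [Container object] + [Container object]
  take object:  [object] + [object]
MRO: Canvas Focusable Panel Widget Dialog Scrollable Container object
Container is at position 6; next is object.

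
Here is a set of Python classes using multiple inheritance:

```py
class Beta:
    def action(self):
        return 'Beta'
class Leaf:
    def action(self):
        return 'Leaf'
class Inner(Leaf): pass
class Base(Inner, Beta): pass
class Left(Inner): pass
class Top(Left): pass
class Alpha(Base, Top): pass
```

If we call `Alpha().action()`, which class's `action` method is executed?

L[Alpha] = Alpha + merge(L[Base], L[Top], [Base Top])
  take Base:  [Base Inner Leaf Beta object] + [Top Left Inner Leaf object] + [Base Top]
  take Top:  [Inner Leaf Beta object] + [Top Left Inner Leaf object] + [Top]
  take Left:  [Inner Leaf Beta object] + [Left Inner Leaf object]
  take Inner:  [Inner Leaf Beta object] + [Inner Leaf object]
  take Leaf:  [Leaf Beta object] + [Leaf object]
  take Beta:  [Beta object] + [object]
  take object:  [object] + [object]
MRO: Alpha Base Top Left Inner Leaf Beta object
action is defined in: Beta, Leaf. First along the MRO is Leaf.

Leaf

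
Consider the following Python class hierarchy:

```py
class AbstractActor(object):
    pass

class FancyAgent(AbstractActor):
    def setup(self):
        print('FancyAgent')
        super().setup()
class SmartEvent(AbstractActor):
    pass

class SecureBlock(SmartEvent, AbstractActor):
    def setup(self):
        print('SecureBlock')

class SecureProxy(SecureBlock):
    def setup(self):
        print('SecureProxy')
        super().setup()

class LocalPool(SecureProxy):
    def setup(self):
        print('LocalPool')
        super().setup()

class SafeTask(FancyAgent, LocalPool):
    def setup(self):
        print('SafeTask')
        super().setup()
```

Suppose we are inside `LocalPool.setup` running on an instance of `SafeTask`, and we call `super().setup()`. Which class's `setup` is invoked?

L[SafeTask] = SafeTask + merge(L[FancyAgent], L[LocalPool], [FancyAgent LocalPool])
  take FancyAgent:  [FancyAgent AbstractActor object] + [LocalPool SecureProxy SecureBlock SmartEvent AbstractActor object] + [FancyAgent LocalPool]
  take LocalPool:  [AbstractActor object] + [LocalPool SecureProxy SecureBlock SmartEvent AbstractActor object] + [LocalPool]
  take SecureProxy:  [AbstractActor object] + [SecureProxy SecureBlock SmartEvent AbstractActor object]
  take SecureBlock:  [AbstractActor object] + [SecureBlock SmartEvent AbstractActor object]
  take SmartEvent:  [AbstractActor object] + [SmartEvent AbstractActor object]
  take AbstractActor:  [AbstractActor object] + [AbstractActor object]
  take object:  [object] + [object]
MRO: SafeTask FancyAgent LocalPool SecureProxy SecureBlock SmartEvent AbstractActor object
super() in LocalPool.setup on a SafeTask instance goes to the class after LocalPool in SafeTask's MRO: SecureProxy.

SecureProxy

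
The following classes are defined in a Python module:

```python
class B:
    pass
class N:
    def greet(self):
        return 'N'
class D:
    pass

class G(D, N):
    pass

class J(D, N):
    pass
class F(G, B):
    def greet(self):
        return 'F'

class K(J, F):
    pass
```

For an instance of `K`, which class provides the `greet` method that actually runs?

L[K] = K + merge(L[J], L[F], [J F])
  take J:  [J D N object] + [F G D N B object] + [J F]
  take F:  [D N object] + [F G D N B object] + [F]
  take G:  [D N object] + [G D N B object]
  take D:  [D N object] + [D N B object]
  take N:  [N object] + [N B object]
  take B:  [object] + [B object]
  take object:  [object] + [object]
MRO: K J F G D N B object
greet is defined in: F, N. First along the MRO is F.

F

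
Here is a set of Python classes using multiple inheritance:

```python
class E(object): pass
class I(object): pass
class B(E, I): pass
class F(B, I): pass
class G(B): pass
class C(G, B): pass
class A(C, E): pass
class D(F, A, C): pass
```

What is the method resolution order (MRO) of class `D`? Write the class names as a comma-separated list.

L[D] = D + merge(L[F], L[A], L[C], [F A C])
  take F:  [F B E I object] + [A C G B E I object] + [C G B E I object] + [F A C]
  take A:  [B E I object] + [A C G B E I object] + [C G B E I object] + [A C]
  take C:  [B E I object] + [C G B E I object] + [C G B E I object] + [C]
  take G:  [B E I object] + [G B E I object] + [G B E I object]
  take B:  [B E I object] + [B E I object] + [B E I object]
  take E:  [E I object] + [E I object] + [E I object]
  take I:  [I object] + [I object] + [I object]
  take object:  [object] + [object] + [object]

D, F, A, C, G, B, E, I, object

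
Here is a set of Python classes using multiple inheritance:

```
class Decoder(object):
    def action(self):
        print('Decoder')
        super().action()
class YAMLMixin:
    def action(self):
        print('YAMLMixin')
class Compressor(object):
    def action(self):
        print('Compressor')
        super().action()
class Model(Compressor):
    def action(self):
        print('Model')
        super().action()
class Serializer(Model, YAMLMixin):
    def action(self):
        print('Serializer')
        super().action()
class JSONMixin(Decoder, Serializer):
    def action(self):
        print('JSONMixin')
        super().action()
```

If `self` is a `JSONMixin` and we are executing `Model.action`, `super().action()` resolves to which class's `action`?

L[JSONMixin] = JSONMixin + merge(L[Decoder], L[Serializer], [Decoder Serializer])
  take Decoder:  [Decoder object] + [Serializer Model Compressor YAMLMixin object] + [Decoder Serializer]
  take Serializer:  [object] + [Serializer Model Compressor YAMLMixin object] + [Serializer]
  take Model:  [object] + [Model Compressor YAMLMixin object]
  take Compressor:  [object] + [Compressor YAMLMixin object]
  take YAMLMixin:  [object] + [YAMLMixin object]
  take object:  [object] + [object]
MRO: JSONMixin Decoder Serializer Model Compressor YAMLMixin object
super() in Model.action on a JSONMixin instance goes to the class after Model in JSONMixin's MRO: Compressor.

Compressor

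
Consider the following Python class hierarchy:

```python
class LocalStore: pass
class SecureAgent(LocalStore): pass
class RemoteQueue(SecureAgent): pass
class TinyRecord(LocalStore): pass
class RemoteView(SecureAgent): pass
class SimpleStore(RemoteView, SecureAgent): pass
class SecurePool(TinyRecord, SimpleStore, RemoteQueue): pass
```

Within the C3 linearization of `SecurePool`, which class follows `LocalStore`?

object

L[SecurePool] = SecurePool + merge(L[TinyRecord], L[SimpleStore], L[RemoteQueue], [TinyRecord SimpleStore RemoteQueue])
  take TinyRecord:  [TinyRecord LocalStore object] + [SimpleStore RemoteView SecureAgent LocalStore object] + [RemoteQueue SecureAgent LocalStore object] + [TinyRecord SimpleStore RemoteQueue]
  take SimpleStore:  [LocalStore object] + [SimpleStore RemoteView SecureAgent LocalStore object] + [RemoteQueue SecureAgent LocalStore object] + [SimpleStore RemoteQueue]
  take RemoteView:  [LocalStore object] + [RemoteView SecureAgent LocalStore object] + [RemoteQueue SecureAgent LocalStore object] + [RemoteQueue]
  take RemoteQueue:  [LocalStore object] + [SecureAgent LocalStore object] + [RemoteQueue SecureAgent LocalStore object] + [RemoteQueue]
  take SecureAgent:  [LocalStore object] + [SecureAgent LocalStore object] + [SecureAgent LocalStore object]
  take LocalStore:  [LocalStore object] + [LocalStore object] + [LocalStore object]
  take object:  [object] + [object] + [object]
MRO: SecurePool TinyRecord SimpleStore RemoteView RemoteQueue SecureAgent LocalStore object
LocalStore is at position 6; next is object.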